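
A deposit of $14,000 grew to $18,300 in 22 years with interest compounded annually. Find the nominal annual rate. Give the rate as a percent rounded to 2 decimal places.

1.22%

(1 + r)^22 = 18,300/14,000 = 1.30714.
1 + r = 1.30714^(1/22) ≈ 1.012249, so r ≈ 0.0122491.
r ≈ 1.22491%.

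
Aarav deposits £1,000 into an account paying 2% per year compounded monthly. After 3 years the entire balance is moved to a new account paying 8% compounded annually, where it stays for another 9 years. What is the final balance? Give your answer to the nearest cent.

£2,122.51

Phase 1: 1,000·(1 + 0.02/12)^36 ≈ 1,061.7835.
Phase 2: 1,061.7835·(1 + 0.08)^9 ≈ 2,122.5102.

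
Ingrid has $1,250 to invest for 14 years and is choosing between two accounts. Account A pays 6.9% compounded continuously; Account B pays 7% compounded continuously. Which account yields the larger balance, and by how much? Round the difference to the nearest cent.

A: e^(0.069·14) = e^0.966 ≈ 2.627413757, so 1,250 × 2.627413757 ≈ 3,284.2672.
B: e^(0.07·14) = e^0.98 ≈ 2.664456242, so 1,250 × 2.664456242 ≈ 3,330.5703.
Difference ≈ 46.3031 in favor of B.

Account B, by $46.30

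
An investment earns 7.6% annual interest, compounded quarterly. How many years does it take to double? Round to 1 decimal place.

(1 + 0.019)^(4t) = 2.
4t = ln 2 / ln(1 + 0.019) ≈ 0.69315/0.0188218 ≈ 36.8269.
t ≈ 9.2067.

9.2 years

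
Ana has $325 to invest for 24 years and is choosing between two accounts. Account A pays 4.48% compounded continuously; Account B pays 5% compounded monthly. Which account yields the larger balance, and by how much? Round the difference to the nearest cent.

Account A growth factor: e^(0.0448·24) = e^1.0752 ≈ 2.93057896; balance ≈ 952.4382.
Account B growth factor: (1 + 0.05/12)^288 ≈ 3.311849924; balance ≈ 1,076.3512.
Account B is larger by 123.9131.

Account B, by $123.91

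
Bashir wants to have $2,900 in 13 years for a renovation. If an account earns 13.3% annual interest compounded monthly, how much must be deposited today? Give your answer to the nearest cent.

Periodic rate = 13.3%/12 = 0.0110833; 156 periods.
P = 2,900/(1 + 0.133/12)^156 ≈ 2,900/5.581673668 ≈ 519.5574.

$519.56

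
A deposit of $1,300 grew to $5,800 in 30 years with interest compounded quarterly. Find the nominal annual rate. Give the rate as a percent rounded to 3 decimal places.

5.016%

(1 + r/4)^120 = 5,800/1,300 = 4.46154.
1 + r/4 = 4.46154^(1/120) ≈ 1.01254, so r/4 ≈ 0.0125404.
r ≈ 4·0.0125404 = 5.01617%.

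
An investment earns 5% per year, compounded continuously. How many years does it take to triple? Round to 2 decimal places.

e^(0.05t) = 3, so 0.05t = ln 3 ≈ 1.0986.
t ≈ 1.0986/0.05 ≈ 21.9722.

21.97 years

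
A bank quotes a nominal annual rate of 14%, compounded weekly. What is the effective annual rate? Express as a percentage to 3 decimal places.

15.006%

One year is 52 periods at 0.00269231 each: (1 + 0.00269231)^52 ≈ 1.150057.
EAR = 1.150057 − 1 ≈ 15.00574%.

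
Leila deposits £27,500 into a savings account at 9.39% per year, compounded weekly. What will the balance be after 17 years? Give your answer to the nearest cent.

Periodic rate = 9.39%/52 = 0.00180577; periods = 52·17 = 884.
A = 27,500·(1 + 0.0939/52)^884 ≈ 27,500·4.92764141128 ≈ 135,510.1388.

£135,510.14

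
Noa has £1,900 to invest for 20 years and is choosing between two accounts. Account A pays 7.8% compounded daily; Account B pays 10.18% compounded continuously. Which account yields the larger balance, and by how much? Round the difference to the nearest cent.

Account B, by £5,513.57

A: (1 + 0.078/365)^7300 ≈ 4.7580282, so 1,900 × 4.7580282 ≈ 9,040.2536.
B: e^(0.1018·20) = e^2.036 ≈ 7.659908205, so 1,900 × 7.659908205 ≈ 14,553.8256.
Difference ≈ 5,513.5720 in favor of B.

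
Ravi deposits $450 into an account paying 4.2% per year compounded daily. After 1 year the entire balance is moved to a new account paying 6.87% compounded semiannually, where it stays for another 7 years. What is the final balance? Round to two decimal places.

$753.00

After 1 years at 4.2%: 450 × 1.04289196 ≈ 469.3014.
Then 7 years at 6.87%: 469.3014 × 1.60452047 ≈ 753.0037.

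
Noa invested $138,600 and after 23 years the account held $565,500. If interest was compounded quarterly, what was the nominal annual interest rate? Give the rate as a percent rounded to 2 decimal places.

The 92-period growth factor is 565,500/138,600 = 4.08009.
r/4 = 4.08009^(1/92) − 1 ≈ 0.0154013, so r ≈ 4·0.0154013 = 6.16052%.

6.16%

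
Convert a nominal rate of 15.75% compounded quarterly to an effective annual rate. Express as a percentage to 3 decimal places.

One year is 4 periods at 0.039375 each: (1 + 0.039375)^4 ≈ 1.167049.
EAR = 1.167049 − 1 ≈ 16.70489%.

16.705%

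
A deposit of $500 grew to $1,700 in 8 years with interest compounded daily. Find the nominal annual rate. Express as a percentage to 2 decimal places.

The 2920-period growth factor is 1,700/500 = 3.4.
r/365 = 3.4^(1/2920) − 1 ≈ 0.000419189, so r ≈ 365·0.000419189 = 15.30040%.

15.30%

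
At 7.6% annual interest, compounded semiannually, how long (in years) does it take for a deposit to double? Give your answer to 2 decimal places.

9.29 years

(1 + 0.038)^(2t) = 2.
2t = ln 2 / ln(1 + 0.038) ≈ 0.69315/0.0372958 ≈ 18.5851.
t ≈ 9.2926.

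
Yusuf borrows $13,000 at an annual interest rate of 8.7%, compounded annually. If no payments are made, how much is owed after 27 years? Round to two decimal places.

Growth factor = (1 + 0.087)^27 ≈ 9.51037606325.
A ≈ 13,000 × 9.51037606325 ≈ 123,634.8888.

$123,634.89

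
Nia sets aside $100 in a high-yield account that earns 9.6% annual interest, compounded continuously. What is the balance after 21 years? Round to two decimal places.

A = P·e^(rt) = 100·e^(0.096·21) = 100·e^2.016.
e^2.016 ≈ 7.50823186, so A ≈ 750.8232.

$750.82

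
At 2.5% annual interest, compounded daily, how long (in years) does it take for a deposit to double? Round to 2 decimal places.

(1 + 0.0000684932)^(365t) = 2.
365t = ln 2 / ln(1 + 0.0000684932) ≈ 0.69315/6.84908e-05 ≈ 10120.2954.
t ≈ 27.7268.

27.73 years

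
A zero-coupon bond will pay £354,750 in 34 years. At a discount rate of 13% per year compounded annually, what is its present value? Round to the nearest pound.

Growth factor = (1 + 0.13)^34 ≈ 63.7774393509.
P = 354,750/63.7774393509 ≈ 5,562.3117.

£5,562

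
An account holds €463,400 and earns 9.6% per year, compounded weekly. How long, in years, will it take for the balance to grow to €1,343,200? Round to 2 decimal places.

11.10 years

(1 + 0.00184615)^(52t) = 1,343,200/463,400 = 2.8986.
52t·ln(1 + 0.00184615) = ln(2.8986); 52t = 1.0642/0.00184445 ≈ 576.9842.
t ≈ 11.0958 years.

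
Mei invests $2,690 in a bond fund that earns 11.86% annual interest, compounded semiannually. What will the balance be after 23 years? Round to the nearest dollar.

$38,074

Growth factor = (1 + 0.0593)^46 ≈ 14.153789261.
A ≈ 2,690 × 14.153789261 ≈ 38,073.6931.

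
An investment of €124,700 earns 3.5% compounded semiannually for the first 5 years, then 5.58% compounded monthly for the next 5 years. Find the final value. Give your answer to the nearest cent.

Phase 1: 124,700·(1 + 0.0175)^10 ≈ 148,323.7280.
Phase 2: 148,323.7280·(1 + 0.00465)^60 ≈ 195,928.6505.

€195,928.65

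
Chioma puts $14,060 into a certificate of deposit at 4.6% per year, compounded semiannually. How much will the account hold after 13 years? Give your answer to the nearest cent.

Growth factor = (1 + 0.023)^26 ≈ 1.8062026558.
A ≈ 14,060 × 1.8062026558 ≈ 25,395.2093.

$25,395.21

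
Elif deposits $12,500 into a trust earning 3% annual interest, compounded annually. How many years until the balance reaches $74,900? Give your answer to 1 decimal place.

60.6 years

(1 + 0.03)^t = 74,900/12,500 = 5.992.
t·ln(1 + 0.03) = ln(5.992); t = 1.7904/0.0295588 ≈ 60.5716.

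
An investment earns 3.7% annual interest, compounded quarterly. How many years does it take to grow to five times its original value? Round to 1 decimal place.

(1 + 0.00925)^(4t) = 5.
4t = ln 5 / ln(1 + 0.00925) ≈ 1.6094/0.00920748 ≈ 174.7968.
t ≈ 43.6992.

43.7 years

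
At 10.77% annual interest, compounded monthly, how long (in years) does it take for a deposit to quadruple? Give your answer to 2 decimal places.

(1 + 0.008975)^(12t) = 4.
12t = ln 4 / ln(1 + 0.008975) ≈ 1.3863/0.00893496 ≈ 155.1539.
t ≈ 12.9295.

12.93 years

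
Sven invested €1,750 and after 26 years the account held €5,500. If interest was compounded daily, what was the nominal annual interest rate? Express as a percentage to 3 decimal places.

The 9490-period growth factor is 5,500/1,750 = 3.14286.
r/365 = 3.14286^(1/9490) − 1 ≈ 0.000120675, so r ≈ 365·0.000120675 = 4.40462%.

4.405%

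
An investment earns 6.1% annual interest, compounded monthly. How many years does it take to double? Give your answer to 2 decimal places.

(1 + 0.00508333)^(12t) = 2.
12t = ln 2 / ln(1 + 0.00508333) ≈ 0.69315/0.00507046 ≈ 136.7031.
t ≈ 11.3919.

11.39 years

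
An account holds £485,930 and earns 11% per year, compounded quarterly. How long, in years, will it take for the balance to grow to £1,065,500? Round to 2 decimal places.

7.24 years

(1 + 0.0275)^(4t) = 1,065,500/485,930 = 2.1927.
4t·ln(1 + 0.0275) = ln(2.1927); 4t = 0.78513/0.0271287 ≈ 28.9412.
t ≈ 7.2353 years.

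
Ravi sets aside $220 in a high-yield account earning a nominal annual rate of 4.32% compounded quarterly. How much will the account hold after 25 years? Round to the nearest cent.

Periodic rate = 4.32%/4 = 0.0108; periods = 4·25 = 100.
A = 220·(1 + 0.0108)^100 ≈ 220·2.9276781 ≈ 644.0892.

$644.09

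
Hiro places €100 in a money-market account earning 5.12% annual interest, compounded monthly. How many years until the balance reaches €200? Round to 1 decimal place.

13.6 years

(1 + 0.00426667)^(12t) = 200/100 = 2.
12t·ln(1 + 0.00426667) = ln(2); 12t = 0.69315/0.00425759 ≈ 162.8027.
t ≈ 13.5669 years.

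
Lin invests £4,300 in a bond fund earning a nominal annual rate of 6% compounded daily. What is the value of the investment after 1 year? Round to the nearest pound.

£4,566

Growth factor = (1 + 0.06/365)^365 ≈ 1.061831311.
A ≈ 4,300 × 1.061831311 ≈ 4,565.8746.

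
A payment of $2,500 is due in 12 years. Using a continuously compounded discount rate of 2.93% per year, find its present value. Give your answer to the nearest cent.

P = A·e^(−rt) = 2,500·e^(−0.3516).
e^(−0.3516) ≈ 0.7035614903, so P ≈ 1,758.9037.

$1,758.90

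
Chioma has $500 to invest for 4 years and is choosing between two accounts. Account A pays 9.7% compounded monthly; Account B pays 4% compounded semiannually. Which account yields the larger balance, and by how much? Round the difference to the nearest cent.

Account A, by $150.04

A: (1 + 0.097/12)^48 ≈ 1.47173243, so 500 × 1.47173243 ≈ 735.8662.
B: (1 + 0.02)^8 ≈ 1.17165938, so 500 × 1.17165938 ≈ 585.8297.
Difference ≈ 150.0365 in favor of A.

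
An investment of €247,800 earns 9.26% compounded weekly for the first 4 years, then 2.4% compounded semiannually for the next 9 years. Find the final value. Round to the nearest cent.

€444,703.09

After 4 years at 9.26%: 247,800 × 1.44783681754 ≈ 358,773.9634.
Then 9 years at 2.4%: 358,773.9634 × 1.23950768874 ≈ 444,703.0861.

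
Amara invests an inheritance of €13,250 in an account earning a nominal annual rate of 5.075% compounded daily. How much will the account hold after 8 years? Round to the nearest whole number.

Growth factor = (1 + 0.05075/365)^2920 ≈ 1.5007601963.
A ≈ 13,250 × 1.5007601963 ≈ 19,885.0726.

€19,885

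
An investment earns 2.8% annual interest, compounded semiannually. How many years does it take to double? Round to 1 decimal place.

24.9 years

(1 + 0.014)^(2t) = 2.
2t = ln 2 / ln(1 + 0.014) ≈ 0.69315/0.0139029 ≈ 49.8563.
t ≈ 24.9281.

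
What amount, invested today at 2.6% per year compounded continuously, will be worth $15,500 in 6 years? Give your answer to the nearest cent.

$13,261.17

P = A·e^(−rt) = 15,500·e^(−0.156).
e^(−0.156) ≈ 0.85555919037, so P ≈ 13,261.1675.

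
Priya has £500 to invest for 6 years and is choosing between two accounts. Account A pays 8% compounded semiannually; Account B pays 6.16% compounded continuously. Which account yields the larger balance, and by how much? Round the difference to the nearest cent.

Account A growth factor: (1 + 0.04)^12 ≈ 1.60103222; balance ≈ 800.5161.
Account B growth factor: e^(0.0616·6) = e^0.3696 ≈ 1.44715564; balance ≈ 723.5778.
Account A is larger by 76.9383.

Account A, by £76.94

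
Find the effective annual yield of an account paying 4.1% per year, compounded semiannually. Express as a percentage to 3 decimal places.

EAR = (1 + 4.1%/2)^2 − 1 = (1 + 0.0205)^2 − 1.
(1 + 0.0205)^2 ≈ 1.04142, so EAR ≈ 4.14202%.

4.142%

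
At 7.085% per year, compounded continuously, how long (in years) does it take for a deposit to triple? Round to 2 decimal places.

15.51 years

e^(0.07085t) = 3, so 0.07085t = ln 3 ≈ 1.0986.
t ≈ 1.0986/0.07085 ≈ 15.5062.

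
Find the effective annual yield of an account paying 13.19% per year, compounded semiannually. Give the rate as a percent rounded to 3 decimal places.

One year is 2 periods at 0.06595 each: (1 + 0.06595)^2 ≈ 1.136249.
EAR = 1.136249 − 1 ≈ 13.62494%.

13.625%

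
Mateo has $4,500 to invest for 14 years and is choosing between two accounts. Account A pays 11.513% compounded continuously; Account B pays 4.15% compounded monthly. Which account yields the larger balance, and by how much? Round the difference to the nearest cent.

Account A, by $14,516.51

Account A growth factor: e^(0.11513·14) = e^1.61182 ≈ 5.011924635; balance ≈ 22,553.6609.
Account B growth factor: (1 + 0.0415/12)^168 ≈ 1.786034259; balance ≈ 8,037.1542.
Account A is larger by 14,516.5067.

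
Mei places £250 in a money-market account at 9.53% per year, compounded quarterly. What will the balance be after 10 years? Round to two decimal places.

£641.16

Periodic rate = 9.53%/4 = 0.023825; periods = 4·10 = 40.
A = 250·(1 + 0.023825)^40 ≈ 250·2.56465648 ≈ 641.1641.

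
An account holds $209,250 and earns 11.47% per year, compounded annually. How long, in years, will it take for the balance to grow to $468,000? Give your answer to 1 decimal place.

7.4 years

(1 + 0.1147)^t = 468,000/209,250 = 2.2366.
t·ln(1 + 0.1147) = ln(2.2366); t = 0.80494/0.108585 ≈ 7.4130.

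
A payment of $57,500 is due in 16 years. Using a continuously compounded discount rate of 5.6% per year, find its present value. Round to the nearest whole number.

$23,471

P = A·e^(−rt) = 57,500·e^(−0.896).
e^(−0.896) ≈ 0.40819919528, so P ≈ 23,471.4537.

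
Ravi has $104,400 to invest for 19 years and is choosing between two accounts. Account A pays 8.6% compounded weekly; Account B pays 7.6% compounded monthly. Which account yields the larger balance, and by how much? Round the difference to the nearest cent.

Account A, by $93,861.75

A: (1 + 0.086/52)^988 ≈ 5.11741943619, so 104,400 × 5.11741943619 ≈ 534,258.5891.
B: (1 + 0.076/12)^228 ≈ 4.21836051456, so 104,400 × 4.21836051456 ≈ 440,396.8377.
Difference ≈ 93,861.7514 in favor of A.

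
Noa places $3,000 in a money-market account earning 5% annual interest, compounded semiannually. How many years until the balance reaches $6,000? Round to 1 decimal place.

14.0 years

(1 + 0.025)^(2t) = 6,000/3,000 = 2.
2t·ln(1 + 0.025) = ln(2); 2t = 0.69315/0.0246926 ≈ 28.0710.
t ≈ 14.0355 years.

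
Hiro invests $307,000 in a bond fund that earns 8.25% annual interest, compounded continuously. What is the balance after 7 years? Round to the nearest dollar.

A = P·e^(rt) = 307,000·e^(0.0825·7) = 307,000·e^0.5775.
e^0.5775 ≈ 1.7815789114, so A ≈ 546,944.7258.

$546,945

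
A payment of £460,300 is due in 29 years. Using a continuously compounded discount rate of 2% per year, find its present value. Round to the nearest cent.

£257,721.22

P = A·e^(−rt) = 460,300·e^(−0.58).
e^(−0.58) ≈ 0.559898366565, so P ≈ 257,721.2181.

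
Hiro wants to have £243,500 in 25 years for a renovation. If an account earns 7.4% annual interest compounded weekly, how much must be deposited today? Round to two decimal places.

Growth factor = (1 + 0.074/52)^1300 ≈ 6.35146122977.
P = 243,500/6.35146122977 ≈ 38,337.6346.

£38,337.63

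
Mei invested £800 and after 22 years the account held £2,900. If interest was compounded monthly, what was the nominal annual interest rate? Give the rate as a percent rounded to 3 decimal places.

5.868%

(1 + r/12)^264 = 2,900/800 = 3.625.
1 + r/12 = 3.625^(1/264) ≈ 1.00489, so r/12 ≈ 0.00489015.
r ≈ 12·0.00489015 = 5.86818%.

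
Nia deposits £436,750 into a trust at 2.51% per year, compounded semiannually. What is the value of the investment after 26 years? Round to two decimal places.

£835,390.96

Periodic rate = 2.51%/2 = 0.01255; periods = 2·26 = 52.
A = 436,750·(1 + 0.01255)^52 ≈ 436,750·1.91274403343 ≈ 835,390.9566.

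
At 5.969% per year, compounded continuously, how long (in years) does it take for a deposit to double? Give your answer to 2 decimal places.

11.61 years

e^(0.05969t) = 2, so 0.05969t = ln 2 ≈ 0.69315.
t ≈ 0.69315/0.05969 ≈ 11.6125.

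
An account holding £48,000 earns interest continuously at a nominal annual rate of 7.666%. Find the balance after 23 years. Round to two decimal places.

A = P·e^(rt) = 48,000·e^(0.07666·23) = 48,000·e^1.76318.
e^1.76318 ≈ 5.83095036534, so A ≈ 279,885.6175.

£279,885.62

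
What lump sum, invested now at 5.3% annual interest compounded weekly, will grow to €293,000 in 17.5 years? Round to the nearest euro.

Growth factor = (1 + 0.053/52)^910 ≈ 2.52698692092.
P = 293,000/2.52698692092 ≈ 115,948.3643.

€115,948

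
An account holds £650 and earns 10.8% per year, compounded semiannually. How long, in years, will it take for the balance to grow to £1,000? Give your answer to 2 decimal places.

4.10 years

(1 + 0.054)^(2t) = 1,000/650 = 1.5385.
2t·ln(1 + 0.054) = ln(1.5385); 2t = 0.43078/0.0525925 ≈ 8.1910.
t ≈ 4.0955 years.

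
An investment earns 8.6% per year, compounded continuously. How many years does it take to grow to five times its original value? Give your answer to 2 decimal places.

e^(0.086t) = 5, so 0.086t = ln 5 ≈ 1.6094.
t ≈ 1.6094/0.086 ≈ 18.7144.

18.71 years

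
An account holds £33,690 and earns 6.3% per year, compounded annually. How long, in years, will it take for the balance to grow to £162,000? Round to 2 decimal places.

25.70 years

(1 + 0.063)^t = 162,000/33,690 = 4.8085.
t·ln(1 + 0.063) = ln(4.8085); t = 1.5704/0.0610951 ≈ 25.7041.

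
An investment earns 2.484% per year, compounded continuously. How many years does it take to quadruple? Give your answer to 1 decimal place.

55.8 years

e^(0.02484t) = 4, so 0.02484t = ln 4 ≈ 1.3863.
t ≈ 1.3863/0.02484 ≈ 55.8090.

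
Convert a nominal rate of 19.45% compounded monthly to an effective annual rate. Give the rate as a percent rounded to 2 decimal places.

EAR = (1 + 19.45%/12)^12 − 1 = (1 + 0.0162083)^12 − 1.
(1 + 0.0162083)^12 ≈ 1.212811, so EAR ≈ 21.28107%.

21.28%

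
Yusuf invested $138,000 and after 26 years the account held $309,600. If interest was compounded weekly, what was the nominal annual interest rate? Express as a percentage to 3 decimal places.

3.109%

The 1352-period growth factor is 309,600/138,000 = 2.24348.
r/52 = 2.24348^(1/1352) − 1 ≈ 0.000597832, so r ≈ 52·0.000597832 = 3.10873%.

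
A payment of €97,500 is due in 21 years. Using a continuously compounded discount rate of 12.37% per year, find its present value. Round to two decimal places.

€7,258.35

P = A·e^(−rt) = 97,500·e^(−2.5977).
e^(−2.5977) ≈ 0.074444604049, so P ≈ 7,258.3489.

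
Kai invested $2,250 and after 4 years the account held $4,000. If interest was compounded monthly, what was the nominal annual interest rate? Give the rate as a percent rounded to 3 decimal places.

The 48-period growth factor is 4,000/2,250 = 1.77778.
r/12 = 1.77778^(1/48) − 1 ≈ 0.0120589, so r ≈ 12·0.0120589 = 14.47066%.

14.471%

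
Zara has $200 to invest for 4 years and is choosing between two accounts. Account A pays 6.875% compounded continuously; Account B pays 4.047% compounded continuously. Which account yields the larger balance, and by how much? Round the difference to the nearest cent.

A: e^(0.06875·4) = e^0.275 ≈ 1.31653067, so 200 × 1.31653067 ≈ 263.3061.
B: e^(0.04047·4) = e^0.16188 ≈ 1.17571915, so 200 × 1.17571915 ≈ 235.1438.
Difference ≈ 28.1623 in favor of A.

Account A, by $28.16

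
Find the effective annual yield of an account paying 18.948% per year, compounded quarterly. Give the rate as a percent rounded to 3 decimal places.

One year is 4 periods at 0.04737 each: (1 + 0.04737)^4 ≈ 1.203374.
EAR = 1.203374 − 1 ≈ 20.33737%.

20.337%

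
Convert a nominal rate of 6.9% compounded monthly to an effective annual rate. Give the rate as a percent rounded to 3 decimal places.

One year is 12 periods at 0.00575 each: (1 + 0.00575)^12 ≈ 1.071224.
EAR = 1.071224 − 1 ≈ 7.12245%.

7.122%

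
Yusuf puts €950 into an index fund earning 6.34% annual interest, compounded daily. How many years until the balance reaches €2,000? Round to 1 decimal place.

11.7 years

(1 + 0.000173699)^(365t) = 2,000/950 = 2.1053.
365t·ln(1 + 0.000173699) = ln(2.1053); 365t = 0.74444/0.000173684 ≈ 4286.1888.
t ≈ 11.7430 years.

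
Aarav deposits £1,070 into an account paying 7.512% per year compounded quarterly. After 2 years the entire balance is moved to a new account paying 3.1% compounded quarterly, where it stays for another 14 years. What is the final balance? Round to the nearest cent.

£1,913.31

After 2 years at 7.512%: 1,070 × 1.16049503 ≈ 1,241.7297.
Then 14 years at 3.1%: 1,241.7297 × 1.540838716 ≈ 1,913.3052.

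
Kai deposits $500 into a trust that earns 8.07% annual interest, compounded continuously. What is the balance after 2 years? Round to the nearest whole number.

A = P·e^(rt) = 500·e^(0.0807·2) = 500·e^0.1614.
e^0.1614 ≈ 1.17515494, so A ≈ 587.5775.

$588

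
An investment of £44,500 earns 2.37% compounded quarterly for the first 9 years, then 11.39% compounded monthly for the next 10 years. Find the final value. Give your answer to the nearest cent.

After 9 years at 2.37%: 44,500 × 1.23697710373 ≈ 55,045.4811.
Then 10 years at 11.39%: 55,045.4811 × 3.10690936575 ≈ 171,021.3208.

£171,021.32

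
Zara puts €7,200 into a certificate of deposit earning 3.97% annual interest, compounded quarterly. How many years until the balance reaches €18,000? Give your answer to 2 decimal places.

We need (1 + 0.009925)^(4t) = 2.5, so 4t = ln 2.5 / ln 1.009925 ≈ 92.7789.
t ≈ 92.7789/4 = 23.1947 years.

23.19 years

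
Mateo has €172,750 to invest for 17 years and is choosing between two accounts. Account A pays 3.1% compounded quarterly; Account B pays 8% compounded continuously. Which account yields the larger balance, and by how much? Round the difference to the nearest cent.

Account A growth factor: (1 + 0.00775)^68 ≈ 1.69040537161; balance ≈ 292,017.5279.
Account B growth factor: e^(0.08·17) = e^1.36 ≈ 3.8961933018; balance ≈ 673,067.3929.
Account B is larger by 381,049.8649.

Account B, by €381,049.86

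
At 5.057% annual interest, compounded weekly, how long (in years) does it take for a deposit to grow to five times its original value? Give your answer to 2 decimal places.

(1 + 0.0009725)^(52t) = 5.
52t = ln 5 / ln(1 + 0.0009725) ≈ 1.6094/0.000972027 ≈ 1655.7536.
t ≈ 31.8414.

31.84 years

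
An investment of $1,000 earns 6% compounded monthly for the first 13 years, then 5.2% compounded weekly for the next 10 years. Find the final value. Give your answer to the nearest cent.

$3,661.22

After 13 years at 6%: 1,000 × 2.177236639 ≈ 2,177.2366.
Then 10 years at 5.2%: 2,177.2366 × 1.681590671 ≈ 3,661.2208.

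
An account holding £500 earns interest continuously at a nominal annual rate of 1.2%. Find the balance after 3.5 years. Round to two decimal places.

A = P·e^(rt) = 500·e^(0.012·3.5) = 500·e^0.042.
e^0.042 ≈ 1.04289448, so A ≈ 521.4472.

£521.45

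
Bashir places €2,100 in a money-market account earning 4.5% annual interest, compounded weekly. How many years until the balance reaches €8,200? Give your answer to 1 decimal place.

30.3 years

We need (1 + 0.000865385)^(52t) = 3.9048, so 52t = ln 3.9048 / ln 1.000865 ≈ 1574.7751.
t ≈ 1574.7751/52 = 30.2841 years.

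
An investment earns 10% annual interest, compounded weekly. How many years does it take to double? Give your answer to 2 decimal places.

6.94 years

(1 + 0.00192308)^(52t) = 2.
52t = ln 2 / ln(1 + 0.00192308) ≈ 0.69315/0.00192123 ≈ 360.7830.
t ≈ 6.9381.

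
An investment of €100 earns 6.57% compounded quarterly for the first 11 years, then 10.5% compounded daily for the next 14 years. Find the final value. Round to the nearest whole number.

After 11 years at 6.57%: 100 × 2.04792897 ≈ 204.7929.
Then 14 years at 10.5%: 204.7929 × 4.34831582 ≈ 890.5042.

€891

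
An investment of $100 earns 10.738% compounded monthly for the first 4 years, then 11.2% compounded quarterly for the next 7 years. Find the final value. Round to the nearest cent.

$332.29

After 4 years at 10.738%: 100 × 1.53358732 ≈ 153.3587.
Then 7 years at 11.2%: 153.3587 × 2.16674204 ≈ 332.2888.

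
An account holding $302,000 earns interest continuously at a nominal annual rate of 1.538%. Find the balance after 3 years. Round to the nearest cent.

A = P·e^(rt) = 302,000·e^(0.01538·3) = 302,000·e^0.04614.
e^0.04614 ≈ 1.04722101164, so A ≈ 316,260.7455.

$316,260.75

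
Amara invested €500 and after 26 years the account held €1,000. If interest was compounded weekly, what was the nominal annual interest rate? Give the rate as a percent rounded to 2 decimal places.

The 1352-period growth factor is 1,000/500 = 2.
r/52 = 2^(1/1352) − 1 ≈ 0.000512814, so r ≈ 52·0.000512814 = 2.66663%.

2.67%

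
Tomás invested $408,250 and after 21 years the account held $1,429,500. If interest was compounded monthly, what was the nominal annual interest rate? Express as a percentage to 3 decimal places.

5.982%

The 252-period growth factor is 1,429,500/408,250 = 3.50153.
r/12 = 3.50153^(1/252) − 1 ≈ 0.0049854, so r ≈ 12·0.0049854 = 5.98248%.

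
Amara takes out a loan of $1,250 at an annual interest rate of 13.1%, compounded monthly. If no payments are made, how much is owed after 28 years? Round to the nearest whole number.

$48,003

Growth factor = (1 + 0.131/12)^336 ≈ 38.402530669.
A ≈ 1,250 × 38.402530669 ≈ 48,003.1633.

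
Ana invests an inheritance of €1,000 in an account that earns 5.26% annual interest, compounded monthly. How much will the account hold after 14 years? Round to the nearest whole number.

Periodic rate = 5.26%/12 = 0.00438333; periods = 12·14 = 168.
A = 1,000·(1 + 0.0526/12)^168 ≈ 1,000·2.085045667 ≈ 2,085.0457.

€2,085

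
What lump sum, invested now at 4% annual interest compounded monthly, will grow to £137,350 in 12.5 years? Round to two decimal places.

Periodic rate = 4%/12 = 0.00333333; 150 periods.
P = 137,350/(1 + 0.04/12)^150 ≈ 137,350/1.64735095166 ≈ 83,376.2835.

£83,376.28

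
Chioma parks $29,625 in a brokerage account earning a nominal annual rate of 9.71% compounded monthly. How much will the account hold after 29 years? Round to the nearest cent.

Growth factor = (1 + 0.0971/12)^348 ≈ 16.5199447628.
A ≈ 29,625 × 16.5199447628 ≈ 489,403.3636.

$489,403.36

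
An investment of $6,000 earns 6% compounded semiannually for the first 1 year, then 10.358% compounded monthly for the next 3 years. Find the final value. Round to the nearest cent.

After 1 years at 6%: 6,000 × 1.0609 ≈ 6,365.4000.
Then 3 years at 10.358%: 6,365.4000 × 1.362616251 ≈ 8,673.5975.

$8,673.60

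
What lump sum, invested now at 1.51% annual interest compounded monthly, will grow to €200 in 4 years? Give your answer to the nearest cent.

€188.28

Growth factor = (1 + 0.0151/12)^48 ≈ 1.06222103.
P = 200/1.06222103 ≈ 188.2847.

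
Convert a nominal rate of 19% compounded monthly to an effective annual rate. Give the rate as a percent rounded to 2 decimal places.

EAR = (1 + 19%/12)^12 − 1 = (1 + 0.0158333)^12 − 1.
(1 + 0.0158333)^12 ≈ 1.207451, so EAR ≈ 20.74510%.

20.75%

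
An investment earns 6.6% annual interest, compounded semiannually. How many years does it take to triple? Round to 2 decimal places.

16.92 years

(1 + 0.033)^(2t) = 3.
2t = ln 3 / ln(1 + 0.033) ≈ 1.0986/0.0324672 ≈ 33.8376.
t ≈ 16.9188.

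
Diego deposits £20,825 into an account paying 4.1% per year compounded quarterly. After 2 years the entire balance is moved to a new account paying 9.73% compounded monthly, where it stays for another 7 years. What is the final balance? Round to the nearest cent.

£44,526.76

Phase 1: 20,825·(1 + 0.01025)^8 ≈ 22,595.1840.
Phase 2: 22,595.1840·(1 + 0.0973/12)^84 ≈ 44,526.7589.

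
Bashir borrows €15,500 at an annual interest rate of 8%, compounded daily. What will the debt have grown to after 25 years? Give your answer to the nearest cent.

€114,505.27

Growth factor = (1 + 0.08/365)^9125 ≈ 7.38743699381.
A ≈ 15,500 × 7.38743699381 ≈ 114,505.2734.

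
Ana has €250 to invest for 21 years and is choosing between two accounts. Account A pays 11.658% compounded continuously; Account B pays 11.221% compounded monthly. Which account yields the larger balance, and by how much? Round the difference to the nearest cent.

Account A, by €282.30

A: e^(0.11658·21) = e^2.44818 ≈ 11.56727511, so 250 × 11.56727511 ≈ 2,891.8188.
B: (1 + 0.11221/12)^252 ≈ 10.43808361, so 250 × 10.43808361 ≈ 2,609.5209.
Difference ≈ 282.2979 in favor of A.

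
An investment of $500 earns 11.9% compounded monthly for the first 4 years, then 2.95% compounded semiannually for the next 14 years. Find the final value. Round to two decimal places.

$1,209.84

After 4 years at 11.9%: 500 × 1.605853389 ≈ 802.9267.
Then 14 years at 2.95%: 802.9267 × 1.506793297 ≈ 1,209.8446.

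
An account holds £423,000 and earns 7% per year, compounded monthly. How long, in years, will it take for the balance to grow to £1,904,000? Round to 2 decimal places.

We need (1 + 0.00583333)^(12t) = 4.5012, so 12t = ln 4.5012 / ln 1.005833 ≈ 258.6383.
t ≈ 258.6383/12 = 21.5532 years.

21.55 years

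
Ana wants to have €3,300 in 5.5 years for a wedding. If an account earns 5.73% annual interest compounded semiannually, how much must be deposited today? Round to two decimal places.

€2,418.63

Growth factor = (1 + 0.02865)^11 ≈ 1.364406987.
P = 3,300/1.364406987 ≈ 2,418.6332.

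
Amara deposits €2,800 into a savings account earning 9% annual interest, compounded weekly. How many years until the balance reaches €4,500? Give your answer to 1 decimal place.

(1 + 0.00173077)^(52t) = 4,500/2,800 = 1.6071.
52t·ln(1 + 0.00173077) = ln(1.6071); 52t = 0.47446/0.00172927 ≈ 274.3684.
t ≈ 5.2763 years.

5.3 years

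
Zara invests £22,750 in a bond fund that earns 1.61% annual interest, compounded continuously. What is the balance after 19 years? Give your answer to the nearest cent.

A = P·e^(rt) = 22,750·e^(0.0161·19) = 22,750·e^0.3059.
e^0.3059 ≈ 1.3578465151, so A ≈ 30,891.0082.

£30,891.01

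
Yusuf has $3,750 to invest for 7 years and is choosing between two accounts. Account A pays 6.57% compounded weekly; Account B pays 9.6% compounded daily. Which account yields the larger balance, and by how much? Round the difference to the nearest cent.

Account B, by $1,404.45

A: (1 + 0.0657/52)^364 ≈ 1.58345586, so 3,750 × 1.58345586 ≈ 5,937.9595.
B: (1 + 0.096/365)^2555 ≈ 1.957976698, so 3,750 × 1.957976698 ≈ 7,342.4126.
Difference ≈ 1,404.4531 in favor of B.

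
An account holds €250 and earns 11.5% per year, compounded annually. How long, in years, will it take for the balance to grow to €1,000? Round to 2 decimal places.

(1 + 0.115)^t = 1,000/250 = 4.
t·ln(1 + 0.115) = ln(4); t = 1.3863/0.108854 ≈ 12.7353.

12.74 years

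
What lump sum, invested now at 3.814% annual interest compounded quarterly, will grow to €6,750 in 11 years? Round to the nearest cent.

Growth factor = (1 + 0.009535)^44 ≈ 1.51824106.
P = 6,750/1.51824106 ≈ 4,445.9343.

€4,445.93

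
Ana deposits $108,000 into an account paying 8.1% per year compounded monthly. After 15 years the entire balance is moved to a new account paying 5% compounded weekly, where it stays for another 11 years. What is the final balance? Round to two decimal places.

Phase 1: 108,000·(1 + 0.00675)^180 ≈ 362,508.8769.
Phase 2: 362,508.8769·(1 + 0.05/52)^572 ≈ 628,153.5911.

$628,153.59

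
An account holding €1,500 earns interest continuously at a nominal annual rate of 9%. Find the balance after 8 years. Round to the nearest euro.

€3,082

A = P·e^(rt) = 1,500·e^(0.09·8) = 1,500·e^0.72.
e^0.72 ≈ 2.054433211, so A ≈ 3,081.6498.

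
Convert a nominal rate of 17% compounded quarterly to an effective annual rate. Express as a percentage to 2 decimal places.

One year is 4 periods at 0.0425 each: (1 + 0.0425)^4 ≈ 1.181148.
EAR = 1.181148 − 1 ≈ 18.11478%.

18.11%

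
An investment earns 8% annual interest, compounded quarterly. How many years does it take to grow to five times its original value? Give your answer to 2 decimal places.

20.32 years

(1 + 0.02)^(4t) = 5.
4t = ln 5 / ln(1 + 0.02) ≈ 1.6094/0.0198026 ≈ 81.2740.
t ≈ 20.3185.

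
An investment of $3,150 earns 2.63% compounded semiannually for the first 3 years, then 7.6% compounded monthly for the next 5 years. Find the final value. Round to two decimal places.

Phase 1: 3,150·(1 + 0.01315)^6 ≈ 3,406.8503.
Phase 2: 3,406.8503·(1 + 0.076/12)^60 ≈ 4,975.8187.

$4,975.82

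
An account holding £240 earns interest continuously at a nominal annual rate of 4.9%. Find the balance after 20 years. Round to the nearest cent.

£639.47

A = P·e^(rt) = 240·e^(0.049·20) = 240·e^0.98.
e^0.98 ≈ 2.66445624, so A ≈ 639.4695.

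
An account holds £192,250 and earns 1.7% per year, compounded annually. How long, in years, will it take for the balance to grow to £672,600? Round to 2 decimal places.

74.29 years

(1 + 0.017)^t = 672,600/192,250 = 3.4986.
t·ln(1 + 0.017) = ln(3.4986); t = 1.2524/0.0168571 ≈ 74.2923.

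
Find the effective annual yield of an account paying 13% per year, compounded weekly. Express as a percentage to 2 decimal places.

13.86%

EAR = (1 + 13%/52)^52 − 1 = (1 + 0.0025)^52 − 1.
(1 + 0.0025)^52 ≈ 1.138644, so EAR ≈ 13.86436%.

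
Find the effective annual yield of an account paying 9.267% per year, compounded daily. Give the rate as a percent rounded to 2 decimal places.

9.71%

One year is 365 periods at 0.00025389 each: (1 + 0.00025389)^365 ≈ 1.097087.
EAR = 1.097087 − 1 ≈ 9.70867%.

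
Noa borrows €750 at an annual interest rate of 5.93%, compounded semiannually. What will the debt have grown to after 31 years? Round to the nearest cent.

€4,590.06

Growth factor = (1 + 0.02965)^62 ≈ 6.120074058.
A ≈ 750 × 6.120074058 ≈ 4,590.0555.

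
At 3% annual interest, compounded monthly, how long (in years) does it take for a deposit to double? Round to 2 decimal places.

23.13 years

(1 + 0.0025)^(12t) = 2.
12t = ln 2 / ln(1 + 0.0025) ≈ 0.69315/0.00249688 ≈ 277.6053.
t ≈ 23.1338.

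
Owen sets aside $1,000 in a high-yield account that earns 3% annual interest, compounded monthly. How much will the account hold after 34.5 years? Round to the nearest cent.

Periodic rate = 3%/12 = 0.0025; periods = 12·34.5 = 414.
A = 1,000·(1 + 0.0025)^414 ≈ 1,000·2.811472598 ≈ 2,811.4726.

$2,811.47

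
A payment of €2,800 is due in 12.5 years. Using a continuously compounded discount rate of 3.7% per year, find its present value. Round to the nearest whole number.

€1,763

P = A·e^(−rt) = 2,800·e^(−0.4625).
e^(−0.4625) ≈ 0.6297074075, so P ≈ 1,763.1807.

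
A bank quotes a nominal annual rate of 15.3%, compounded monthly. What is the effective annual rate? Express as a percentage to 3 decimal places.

One year is 12 periods at 0.01275 each: (1 + 0.01275)^12 ≈ 1.164198.
EAR = 1.164198 − 1 ≈ 16.41985%.

16.420%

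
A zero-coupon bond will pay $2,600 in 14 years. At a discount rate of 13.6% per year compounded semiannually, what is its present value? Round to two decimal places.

$412.08

Growth factor = (1 + 0.068)^28 ≈ 6.309501899.
P = 2,600/6.309501899 ≈ 412.0769.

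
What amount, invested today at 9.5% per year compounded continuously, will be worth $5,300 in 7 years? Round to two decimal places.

P = A·e^(−rt) = 5,300·e^(−0.665).
e^(−0.665) ≈ 0.5142735277, so P ≈ 2,725.6497.

$2,725.65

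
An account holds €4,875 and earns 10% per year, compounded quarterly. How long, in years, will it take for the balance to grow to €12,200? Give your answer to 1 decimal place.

We need (1 + 0.025)^(4t) = 2.5026, so 4t = ln 2.5026 / ln 1.025 ≈ 37.1494.
t ≈ 37.1494/4 = 9.2874 years.

9.3 years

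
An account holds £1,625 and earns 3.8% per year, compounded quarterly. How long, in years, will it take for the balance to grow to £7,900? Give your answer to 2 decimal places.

41.81 years

We need (1 + 0.0095)^(4t) = 4.8615, so 4t = ln 4.8615 / ln 1.0095 ≈ 167.2478.
t ≈ 167.2478/4 = 41.8120 years.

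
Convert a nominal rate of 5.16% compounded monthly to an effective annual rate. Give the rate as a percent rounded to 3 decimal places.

EAR = (1 + 5.16%/12)^12 − 1 = (1 + 0.0043)^12 − 1.
(1 + 0.0043)^12 ≈ 1.052838, so EAR ≈ 5.28380%.

5.284%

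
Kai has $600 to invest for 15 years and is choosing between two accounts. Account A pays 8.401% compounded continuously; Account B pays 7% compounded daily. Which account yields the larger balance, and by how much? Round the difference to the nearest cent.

A: e^(0.08401·15) = e^1.26015 ≈ 3.52595034, so 600 × 3.52595034 ≈ 2,115.5702.
B: (1 + 0.07/365)^5475 ≈ 2.857363447, so 600 × 2.857363447 ≈ 1,714.4181.
Difference ≈ 401.1521 in favor of A.

Account A, by $401.15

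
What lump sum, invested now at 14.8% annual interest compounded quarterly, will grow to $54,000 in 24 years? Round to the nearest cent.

$1,650.57

Growth factor = (1 + 0.037)^96 ≈ 32.716031174.
P = 54,000/32.716031174 ≈ 1,650.5670.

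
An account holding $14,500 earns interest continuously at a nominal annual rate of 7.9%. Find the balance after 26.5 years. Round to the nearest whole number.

$117,642

A = P·e^(rt) = 14,500·e^(0.079·26.5) = 14,500·e^2.0935.
e^2.0935 ≈ 8.11326194531, so A ≈ 117,642.2982.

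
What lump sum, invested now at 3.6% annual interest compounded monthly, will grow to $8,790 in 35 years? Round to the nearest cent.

$2,498.03

Periodic rate = 3.6%/12 = 0.003; 420 periods.
P = 8,790/(1 + 0.003)^420 ≈ 8,790/3.518778004 ≈ 2,498.0263.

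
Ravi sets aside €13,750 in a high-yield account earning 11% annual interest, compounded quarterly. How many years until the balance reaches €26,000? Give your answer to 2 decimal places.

(1 + 0.0275)^(4t) = 26,000/13,750 = 1.8909.
4t·ln(1 + 0.0275) = ln(1.8909); 4t = 0.63706/0.0271287 ≈ 23.4828.
t ≈ 5.8707 years.

5.87 years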